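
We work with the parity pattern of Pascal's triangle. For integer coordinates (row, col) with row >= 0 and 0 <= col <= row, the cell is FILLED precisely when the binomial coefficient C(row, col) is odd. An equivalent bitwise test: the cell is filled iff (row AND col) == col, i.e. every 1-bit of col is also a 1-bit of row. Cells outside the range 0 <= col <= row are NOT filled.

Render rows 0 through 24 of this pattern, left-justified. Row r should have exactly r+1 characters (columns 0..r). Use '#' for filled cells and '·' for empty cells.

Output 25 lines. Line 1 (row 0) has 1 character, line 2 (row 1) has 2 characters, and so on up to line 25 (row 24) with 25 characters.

Answer: #
##
#·#
####
#···#
##··##
#·#·#·#
########
#·······#
##······##
#·#·····#·#
####····####
#···#···#···#
##··##··##··##
#·#·#·#·#·#·#·#
################
#···············#
##··············##
#·#·············#·#
####············####
#···#···········#···#
##··##··········##··##
#·#·#·#·········#·#·#·#
########········########
#·······#·······#·······#

Derivation:
r0=0: #
r1=1: ##
r2=10: #·#
r3=11: ####
r4=100: #···#
r5=101: ##··##
r6=110: #·#·#·#
r7=111: ########
r8=1000: #·······#
r9=1001: ##······##
r10=1010: #·#·····#·#
r11=1011: ####····####
r12=1100: #···#···#···#
r13=1101: ##··##··##··##
r14=1110: #·#·#·#·#·#·#·#
r15=1111: ################
r16=10000: #···············#
r17=10001: ##··············##
r18=10010: #·#·············#·#
r19=10011: ####············####
r20=10100: #···#···········#···#
r21=10101: ##··##··········##··##
r22=10110: #·#·#·#·········#·#·#·#
r23=10111: ########········########
r24=11000: #·······#·······#·······#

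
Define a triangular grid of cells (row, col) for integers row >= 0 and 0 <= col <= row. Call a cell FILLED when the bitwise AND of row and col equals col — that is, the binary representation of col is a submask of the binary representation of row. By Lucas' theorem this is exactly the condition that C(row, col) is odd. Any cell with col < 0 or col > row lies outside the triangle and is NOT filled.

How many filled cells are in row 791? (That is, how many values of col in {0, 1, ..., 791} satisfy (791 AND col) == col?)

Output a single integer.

Answer: 64

Derivation:
791 in binary = 1100010111
popcount(791) = number of 1-bits in 1100010111 = 6
A col c satisfies (791 AND c) == c iff every set bit of c is also set in 791; each of the 6 set bits of 791 can independently be on or off in c.
count = 2^6 = 64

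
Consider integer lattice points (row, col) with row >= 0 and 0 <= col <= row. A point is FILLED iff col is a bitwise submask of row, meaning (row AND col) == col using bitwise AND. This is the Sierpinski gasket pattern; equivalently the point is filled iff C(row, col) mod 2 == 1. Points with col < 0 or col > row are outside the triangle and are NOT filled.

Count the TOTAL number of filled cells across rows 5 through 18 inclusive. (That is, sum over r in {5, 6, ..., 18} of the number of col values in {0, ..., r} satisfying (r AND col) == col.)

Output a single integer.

r5=101 pc2: +4 =4
r6=110 pc2: +4 =8
r7=111 pc3: +8 =16
r8=1000 pc1: +2 =18
r9=1001 pc2: +4 =22
r10=1010 pc2: +4 =26
r11=1011 pc3: +8 =34
r12=1100 pc2: +4 =38
r13=1101 pc3: +8 =46
r14=1110 pc3: +8 =54
r15=1111 pc4: +16 =70
r16=10000 pc1: +2 =72
r17=10001 pc2: +4 =76
r18=10010 pc2: +4 =80

Answer: 80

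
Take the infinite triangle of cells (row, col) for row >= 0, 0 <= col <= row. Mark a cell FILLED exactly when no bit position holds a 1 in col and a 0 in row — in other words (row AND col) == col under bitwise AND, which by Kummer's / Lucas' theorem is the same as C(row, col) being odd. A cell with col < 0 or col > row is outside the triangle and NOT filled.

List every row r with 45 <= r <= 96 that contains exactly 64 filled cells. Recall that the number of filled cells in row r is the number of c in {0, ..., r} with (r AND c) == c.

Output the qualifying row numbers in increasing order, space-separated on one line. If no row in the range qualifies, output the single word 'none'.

Answer: 63 95

Derivation:
Row r has 2^popcount(r) filled cells, so we need popcount(r) = log2(64) = 6.
Scan r = 45..96 and keep those with exactly 6 one-bits:
r=45=101101 popcount=4 -> skip
r=46=101110 popcount=4 -> skip
r=47=101111 popcount=5 -> skip
r=48=110000 popcount=2 -> skip
r=49=110001 popcount=3 -> skip
r=50=110010 popcount=3 -> skip
r=51=110011 popcount=4 -> skip
r=52=110100 popcount=3 -> skip
r=53=110101 popcount=4 -> skip
r=54=110110 popcount=4 -> skip
r=55=110111 popcount=5 -> skip
r=56=111000 popcount=3 -> skip
r=57=111001 popcount=4 -> skip
r=58=111010 popcount=4 -> skip
r=59=111011 popcount=5 -> skip
r=60=111100 popcount=4 -> skip
r=61=111101 popcount=5 -> skip
r=62=111110 popcount=5 -> skip
r=63=111111 popcount=6 -> KEEP
r=64=1000000 popcount=1 -> skip
r=65=1000001 popcount=2 -> skip
r=66=1000010 popcount=2 -> skip
r=67=1000011 popcount=3 -> skip
r=68=1000100 popcount=2 -> skip
r=69=1000101 popcount=3 -> skip
r=70=1000110 popcount=3 -> skip
r=71=1000111 popcount=4 -> skip
r=72=1001000 popcount=2 -> skip
r=73=1001001 popcount=3 -> skip
r=74=1001010 popcount=3 -> skip
r=75=1001011 popcount=4 -> skip
r=76=1001100 popcount=3 -> skip
r=77=1001101 popcount=4 -> skip
r=78=1001110 popcount=4 -> skip
r=79=1001111 popcount=5 -> skip
r=80=1010000 popcount=2 -> skip
r=81=1010001 popcount=3 -> skip
r=82=1010010 popcount=3 -> skip
r=83=1010011 popcount=4 -> skip
r=84=1010100 popcount=3 -> skip
r=85=1010101 popcount=4 -> skip
r=86=1010110 popcount=4 -> skip
r=87=1010111 popcount=5 -> skip
r=88=1011000 popcount=3 -> skip
r=89=1011001 popcount=4 -> skip
r=90=1011010 popcount=4 -> skip
r=91=1011011 popcount=5 -> skip
r=92=1011100 popcount=4 -> skip
r=93=1011101 popcount=5 -> skip
r=94=1011110 popcount=5 -> skip
r=95=1011111 popcount=6 -> KEEP
r=96=1100000 popcount=2 -> skip
Kept rows: 63 95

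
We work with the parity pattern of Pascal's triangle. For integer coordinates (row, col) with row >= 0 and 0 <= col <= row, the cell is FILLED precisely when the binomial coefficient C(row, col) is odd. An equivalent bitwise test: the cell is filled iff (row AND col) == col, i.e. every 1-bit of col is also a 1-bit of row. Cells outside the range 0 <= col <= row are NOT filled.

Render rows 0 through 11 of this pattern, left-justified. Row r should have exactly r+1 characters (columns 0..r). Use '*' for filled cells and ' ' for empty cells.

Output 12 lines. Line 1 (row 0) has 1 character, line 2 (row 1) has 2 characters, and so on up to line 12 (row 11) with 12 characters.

r0=0: *
r1=1: **
r2=10: * *
r3=11: ****
r4=100: *   *
r5=101: **  **
r6=110: * * * *
r7=111: ********
r8=1000: *       *
r9=1001: **      **
r10=1010: * *     * *
r11=1011: ****    ****

Answer: *
**
* *
****
*   *
**  **
* * * *
********
*       *
**      **
* *     * *
****    ****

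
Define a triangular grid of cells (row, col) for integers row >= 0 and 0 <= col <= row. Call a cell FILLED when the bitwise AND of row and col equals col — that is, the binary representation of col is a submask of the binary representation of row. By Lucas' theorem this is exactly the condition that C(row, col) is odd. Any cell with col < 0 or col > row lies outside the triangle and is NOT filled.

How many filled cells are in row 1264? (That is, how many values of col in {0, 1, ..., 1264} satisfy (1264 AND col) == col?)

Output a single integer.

Answer: 32

Derivation:
1264 in binary = 10011110000
popcount(1264) = number of 1-bits in 10011110000 = 5
A col c satisfies (1264 AND c) == c iff every set bit of c is also set in 1264; each of the 5 set bits of 1264 can independently be on or off in c.
count = 2^5 = 32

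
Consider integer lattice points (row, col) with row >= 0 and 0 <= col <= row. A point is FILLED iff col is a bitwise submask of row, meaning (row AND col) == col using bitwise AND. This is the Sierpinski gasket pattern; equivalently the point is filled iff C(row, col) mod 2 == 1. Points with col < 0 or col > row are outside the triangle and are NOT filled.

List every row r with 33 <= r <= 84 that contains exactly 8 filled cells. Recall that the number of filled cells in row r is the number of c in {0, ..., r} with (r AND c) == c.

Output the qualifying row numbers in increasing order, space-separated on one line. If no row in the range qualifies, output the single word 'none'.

Row r has 2^popcount(r) filled cells, so we need popcount(r) = log2(8) = 3.
Scan r = 33..84 and keep those with exactly 3 one-bits:
r=33=100001 popcount=2 -> skip
r=34=100010 popcount=2 -> skip
r=35=100011 popcount=3 -> KEEP
r=36=100100 popcount=2 -> skip
r=37=100101 popcount=3 -> KEEP
r=38=100110 popcount=3 -> KEEP
r=39=100111 popcount=4 -> skip
r=40=101000 popcount=2 -> skip
r=41=101001 popcount=3 -> KEEP
r=42=101010 popcount=3 -> KEEP
r=43=101011 popcount=4 -> skip
r=44=101100 popcount=3 -> KEEP
r=45=101101 popcount=4 -> skip
r=46=101110 popcount=4 -> skip
r=47=101111 popcount=5 -> skip
r=48=110000 popcount=2 -> skip
r=49=110001 popcount=3 -> KEEP
r=50=110010 popcount=3 -> KEEP
r=51=110011 popcount=4 -> skip
r=52=110100 popcount=3 -> KEEP
r=53=110101 popcount=4 -> skip
r=54=110110 popcount=4 -> skip
r=55=110111 popcount=5 -> skip
r=56=111000 popcount=3 -> KEEP
r=57=111001 popcount=4 -> skip
r=58=111010 popcount=4 -> skip
r=59=111011 popcount=5 -> skip
r=60=111100 popcount=4 -> skip
r=61=111101 popcount=5 -> skip
r=62=111110 popcount=5 -> skip
r=63=111111 popcount=6 -> skip
r=64=1000000 popcount=1 -> skip
r=65=1000001 popcount=2 -> skip
r=66=1000010 popcount=2 -> skip
r=67=1000011 popcount=3 -> KEEP
r=68=1000100 popcount=2 -> skip
r=69=1000101 popcount=3 -> KEEP
r=70=1000110 popcount=3 -> KEEP
r=71=1000111 popcount=4 -> skip
r=72=1001000 popcount=2 -> skip
r=73=1001001 popcount=3 -> KEEP
r=74=1001010 popcount=3 -> KEEP
r=75=1001011 popcount=4 -> skip
r=76=1001100 popcount=3 -> KEEP
r=77=1001101 popcount=4 -> skip
r=78=1001110 popcount=4 -> skip
r=79=1001111 popcount=5 -> skip
r=80=1010000 popcount=2 -> skip
r=81=1010001 popcount=3 -> KEEP
r=82=1010010 popcount=3 -> KEEP
r=83=1010011 popcount=4 -> skip
r=84=1010100 popcount=3 -> KEEP
Kept rows: 35 37 38 41 42 44 49 50 52 56 67 69 70 73 74 76 81 82 84

Answer: 35 37 38 41 42 44 49 50 52 56 67 69 70 73 74 76 81 82 84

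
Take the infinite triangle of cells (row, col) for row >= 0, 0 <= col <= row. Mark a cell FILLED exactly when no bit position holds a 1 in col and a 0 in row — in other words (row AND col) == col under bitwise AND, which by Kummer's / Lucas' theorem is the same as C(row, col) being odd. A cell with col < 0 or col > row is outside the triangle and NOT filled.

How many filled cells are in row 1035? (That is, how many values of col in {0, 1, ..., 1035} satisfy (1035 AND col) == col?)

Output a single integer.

Answer: 16

Derivation:
1035 in binary = 10000001011
popcount(1035) = number of 1-bits in 10000001011 = 4
A col c satisfies (1035 AND c) == c iff every set bit of c is also set in 1035; each of the 4 set bits of 1035 can independently be on or off in c.
count = 2^4 = 16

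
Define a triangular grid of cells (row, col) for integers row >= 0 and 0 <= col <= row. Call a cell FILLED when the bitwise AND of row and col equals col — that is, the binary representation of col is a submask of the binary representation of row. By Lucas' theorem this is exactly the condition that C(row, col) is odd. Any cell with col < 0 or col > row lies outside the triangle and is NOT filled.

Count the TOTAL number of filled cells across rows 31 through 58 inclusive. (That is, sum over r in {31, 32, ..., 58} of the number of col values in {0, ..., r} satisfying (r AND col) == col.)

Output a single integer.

Answer: 342

Derivation:
r31=11111 pc5: +32 =32
r32=100000 pc1: +2 =34
r33=100001 pc2: +4 =38
r34=100010 pc2: +4 =42
r35=100011 pc3: +8 =50
r36=100100 pc2: +4 =54
r37=100101 pc3: +8 =62
r38=100110 pc3: +8 =70
r39=100111 pc4: +16 =86
r40=101000 pc2: +4 =90
r41=101001 pc3: +8 =98
r42=101010 pc3: +8 =106
r43=101011 pc4: +16 =122
r44=101100 pc3: +8 =130
r45=101101 pc4: +16 =146
r46=101110 pc4: +16 =162
r47=101111 pc5: +32 =194
r48=110000 pc2: +4 =198
r49=110001 pc3: +8 =206
r50=110010 pc3: +8 =214
r51=110011 pc4: +16 =230
r52=110100 pc3: +8 =238
r53=110101 pc4: +16 =254
r54=110110 pc4: +16 =270
r55=110111 pc5: +32 =302
r56=111000 pc3: +8 =310
r57=111001 pc4: +16 =326
r58=111010 pc4: +16 =342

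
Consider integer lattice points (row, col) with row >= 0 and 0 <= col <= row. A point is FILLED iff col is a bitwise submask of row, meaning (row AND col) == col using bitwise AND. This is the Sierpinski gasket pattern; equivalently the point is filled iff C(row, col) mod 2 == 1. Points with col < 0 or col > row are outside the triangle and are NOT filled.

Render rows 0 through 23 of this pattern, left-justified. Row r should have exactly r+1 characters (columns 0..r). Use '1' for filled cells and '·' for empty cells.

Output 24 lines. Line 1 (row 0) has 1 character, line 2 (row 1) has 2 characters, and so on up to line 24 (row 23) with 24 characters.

r0=0: 1
r1=1: 11
r2=10: 1·1
r3=11: 1111
r4=100: 1···1
r5=101: 11··11
r6=110: 1·1·1·1
r7=111: 11111111
r8=1000: 1·······1
r9=1001: 11······11
r10=1010: 1·1·····1·1
r11=1011: 1111····1111
r12=1100: 1···1···1···1
r13=1101: 11··11··11··11
r14=1110: 1·1·1·1·1·1·1·1
r15=1111: 1111111111111111
r16=10000: 1···············1
r17=10001: 11··············11
r18=10010: 1·1·············1·1
r19=10011: 1111············1111
r20=10100: 1···1···········1···1
r21=10101: 11··11··········11··11
r22=10110: 1·1·1·1·········1·1·1·1
r23=10111: 11111111········11111111

Answer: 1
11
1·1
1111
1···1
11··11
1·1·1·1
11111111
1·······1
11······11
1·1·····1·1
1111····1111
1···1···1···1
11··11··11··11
1·1·1·1·1·1·1·1
1111111111111111
1···············1
11··············11
1·1·············1·1
1111············1111
1···1···········1···1
11··11··········11··11
1·1·1·1·········1·1·1·1
11111111········11111111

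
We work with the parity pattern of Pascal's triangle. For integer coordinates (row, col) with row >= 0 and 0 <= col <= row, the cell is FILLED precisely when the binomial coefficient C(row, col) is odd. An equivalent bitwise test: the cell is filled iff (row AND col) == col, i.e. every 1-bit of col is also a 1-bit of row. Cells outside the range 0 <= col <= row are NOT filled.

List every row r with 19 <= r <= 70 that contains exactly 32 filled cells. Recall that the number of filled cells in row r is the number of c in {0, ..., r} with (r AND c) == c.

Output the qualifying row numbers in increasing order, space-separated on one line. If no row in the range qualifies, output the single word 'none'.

Answer: 31 47 55 59 61 62

Derivation:
Row r has 2^popcount(r) filled cells, so we need popcount(r) = log2(32) = 5.
Scan r = 19..70 and keep those with exactly 5 one-bits:
r=19=10011 popcount=3 -> skip
r=20=10100 popcount=2 -> skip
r=21=10101 popcount=3 -> skip
r=22=10110 popcount=3 -> skip
r=23=10111 popcount=4 -> skip
r=24=11000 popcount=2 -> skip
r=25=11001 popcount=3 -> skip
r=26=11010 popcount=3 -> skip
r=27=11011 popcount=4 -> skip
r=28=11100 popcount=3 -> skip
r=29=11101 popcount=4 -> skip
r=30=11110 popcount=4 -> skip
r=31=11111 popcount=5 -> KEEP
r=32=100000 popcount=1 -> skip
r=33=100001 popcount=2 -> skip
r=34=100010 popcount=2 -> skip
r=35=100011 popcount=3 -> skip
r=36=100100 popcount=2 -> skip
r=37=100101 popcount=3 -> skip
r=38=100110 popcount=3 -> skip
r=39=100111 popcount=4 -> skip
r=40=101000 popcount=2 -> skip
r=41=101001 popcount=3 -> skip
r=42=101010 popcount=3 -> skip
r=43=101011 popcount=4 -> skip
r=44=101100 popcount=3 -> skip
r=45=101101 popcount=4 -> skip
r=46=101110 popcount=4 -> skip
r=47=101111 popcount=5 -> KEEP
r=48=110000 popcount=2 -> skip
r=49=110001 popcount=3 -> skip
r=50=110010 popcount=3 -> skip
r=51=110011 popcount=4 -> skip
r=52=110100 popcount=3 -> skip
r=53=110101 popcount=4 -> skip
r=54=110110 popcount=4 -> skip
r=55=110111 popcount=5 -> KEEP
r=56=111000 popcount=3 -> skip
r=57=111001 popcount=4 -> skip
r=58=111010 popcount=4 -> skip
r=59=111011 popcount=5 -> KEEP
r=60=111100 popcount=4 -> skip
r=61=111101 popcount=5 -> KEEP
r=62=111110 popcount=5 -> KEEP
r=63=111111 popcount=6 -> skip
r=64=1000000 popcount=1 -> skip
r=65=1000001 popcount=2 -> skip
r=66=1000010 popcount=2 -> skip
r=67=1000011 popcount=3 -> skip
r=68=1000100 popcount=2 -> skip
r=69=1000101 popcount=3 -> skip
r=70=1000110 popcount=3 -> skip
Kept rows: 31 47 55 59 61 62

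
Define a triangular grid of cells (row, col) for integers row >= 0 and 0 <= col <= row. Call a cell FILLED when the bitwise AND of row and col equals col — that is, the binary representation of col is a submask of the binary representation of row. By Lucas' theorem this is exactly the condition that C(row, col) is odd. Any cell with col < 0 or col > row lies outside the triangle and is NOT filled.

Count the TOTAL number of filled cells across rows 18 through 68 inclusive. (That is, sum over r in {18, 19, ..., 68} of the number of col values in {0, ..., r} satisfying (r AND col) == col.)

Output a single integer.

r18=10010 pc2: +4 =4
r19=10011 pc3: +8 =12
r20=10100 pc2: +4 =16
r21=10101 pc3: +8 =24
r22=10110 pc3: +8 =32
r23=10111 pc4: +16 =48
r24=11000 pc2: +4 =52
r25=11001 pc3: +8 =60
r26=11010 pc3: +8 =68
r27=11011 pc4: +16 =84
r28=11100 pc3: +8 =92
r29=11101 pc4: +16 =108
r30=11110 pc4: +16 =124
r31=11111 pc5: +32 =156
r32=100000 pc1: +2 =158
r33=100001 pc2: +4 =162
r34=100010 pc2: +4 =166
r35=100011 pc3: +8 =174
r36=100100 pc2: +4 =178
r37=100101 pc3: +8 =186
r38=100110 pc3: +8 =194
r39=100111 pc4: +16 =210
r40=101000 pc2: +4 =214
r41=101001 pc3: +8 =222
r42=101010 pc3: +8 =230
r43=101011 pc4: +16 =246
r44=101100 pc3: +8 =254
r45=101101 pc4: +16 =270
r46=101110 pc4: +16 =286
r47=101111 pc5: +32 =318
r48=110000 pc2: +4 =322
r49=110001 pc3: +8 =330
r50=110010 pc3: +8 =338
r51=110011 pc4: +16 =354
r52=110100 pc3: +8 =362
r53=110101 pc4: +16 =378
r54=110110 pc4: +16 =394
r55=110111 pc5: +32 =426
r56=111000 pc3: +8 =434
r57=111001 pc4: +16 =450
r58=111010 pc4: +16 =466
r59=111011 pc5: +32 =498
r60=111100 pc4: +16 =514
r61=111101 pc5: +32 =546
r62=111110 pc5: +32 =578
r63=111111 pc6: +64 =642
r64=1000000 pc1: +2 =644
r65=1000001 pc2: +4 =648
r66=1000010 pc2: +4 =652
r67=1000011 pc3: +8 =660
r68=1000100 pc2: +4 =664

Answer: 664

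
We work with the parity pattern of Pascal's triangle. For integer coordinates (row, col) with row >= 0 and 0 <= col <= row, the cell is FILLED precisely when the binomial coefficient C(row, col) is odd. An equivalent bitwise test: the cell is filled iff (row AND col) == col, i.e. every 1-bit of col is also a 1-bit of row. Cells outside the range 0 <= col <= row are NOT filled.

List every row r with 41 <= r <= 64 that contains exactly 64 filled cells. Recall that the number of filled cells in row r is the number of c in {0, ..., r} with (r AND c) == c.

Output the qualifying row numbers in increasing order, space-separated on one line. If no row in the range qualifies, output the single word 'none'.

Answer: 63

Derivation:
Row r has 2^popcount(r) filled cells, so we need popcount(r) = log2(64) = 6.
Scan r = 41..64 and keep those with exactly 6 one-bits:
r=41=101001 popcount=3 -> skip
r=42=101010 popcount=3 -> skip
r=43=101011 popcount=4 -> skip
r=44=101100 popcount=3 -> skip
r=45=101101 popcount=4 -> skip
r=46=101110 popcount=4 -> skip
r=47=101111 popcount=5 -> skip
r=48=110000 popcount=2 -> skip
r=49=110001 popcount=3 -> skip
r=50=110010 popcount=3 -> skip
r=51=110011 popcount=4 -> skip
r=52=110100 popcount=3 -> skip
r=53=110101 popcount=4 -> skip
r=54=110110 popcount=4 -> skip
r=55=110111 popcount=5 -> skip
r=56=111000 popcount=3 -> skip
r=57=111001 popcount=4 -> skip
r=58=111010 popcount=4 -> skip
r=59=111011 popcount=5 -> skip
r=60=111100 popcount=4 -> skip
r=61=111101 popcount=5 -> skip
r=62=111110 popcount=5 -> skip
r=63=111111 popcount=6 -> KEEP
r=64=1000000 popcount=1 -> skip
Kept rows: 63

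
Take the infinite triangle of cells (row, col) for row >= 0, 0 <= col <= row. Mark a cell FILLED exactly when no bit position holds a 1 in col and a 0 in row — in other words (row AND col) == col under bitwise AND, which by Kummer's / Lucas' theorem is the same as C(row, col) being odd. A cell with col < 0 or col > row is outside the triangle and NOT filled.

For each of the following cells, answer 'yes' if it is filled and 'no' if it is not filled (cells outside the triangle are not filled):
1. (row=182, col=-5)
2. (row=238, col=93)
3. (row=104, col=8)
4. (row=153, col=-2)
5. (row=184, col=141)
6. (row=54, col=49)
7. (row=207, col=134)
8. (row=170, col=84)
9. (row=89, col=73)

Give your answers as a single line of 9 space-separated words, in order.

Answer: no no yes no no no yes no yes

Derivation:
(182,-5): col outside [0, 182] -> not filled
(238,93): row=0b11101110, col=0b1011101, row AND col = 0b1001100 = 76; 76 != 93 -> empty
(104,8): row=0b1101000, col=0b1000, row AND col = 0b1000 = 8; 8 == 8 -> filled
(153,-2): col outside [0, 153] -> not filled
(184,141): row=0b10111000, col=0b10001101, row AND col = 0b10001000 = 136; 136 != 141 -> empty
(54,49): row=0b110110, col=0b110001, row AND col = 0b110000 = 48; 48 != 49 -> empty
(207,134): row=0b11001111, col=0b10000110, row AND col = 0b10000110 = 134; 134 == 134 -> filled
(170,84): row=0b10101010, col=0b1010100, row AND col = 0b0 = 0; 0 != 84 -> empty
(89,73): row=0b1011001, col=0b1001001, row AND col = 0b1001001 = 73; 73 == 73 -> filled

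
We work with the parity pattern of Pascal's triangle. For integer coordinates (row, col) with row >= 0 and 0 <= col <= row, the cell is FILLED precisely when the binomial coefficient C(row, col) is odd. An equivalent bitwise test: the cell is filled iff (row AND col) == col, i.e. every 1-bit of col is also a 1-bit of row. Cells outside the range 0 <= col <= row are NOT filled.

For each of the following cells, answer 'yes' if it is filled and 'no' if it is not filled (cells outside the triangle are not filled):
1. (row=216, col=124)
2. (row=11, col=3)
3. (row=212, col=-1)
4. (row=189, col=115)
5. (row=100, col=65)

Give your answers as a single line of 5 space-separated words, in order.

(216,124): row=0b11011000, col=0b1111100, row AND col = 0b1011000 = 88; 88 != 124 -> empty
(11,3): row=0b1011, col=0b11, row AND col = 0b11 = 3; 3 == 3 -> filled
(212,-1): col outside [0, 212] -> not filled
(189,115): row=0b10111101, col=0b1110011, row AND col = 0b110001 = 49; 49 != 115 -> empty
(100,65): row=0b1100100, col=0b1000001, row AND col = 0b1000000 = 64; 64 != 65 -> empty

Answer: no yes no no no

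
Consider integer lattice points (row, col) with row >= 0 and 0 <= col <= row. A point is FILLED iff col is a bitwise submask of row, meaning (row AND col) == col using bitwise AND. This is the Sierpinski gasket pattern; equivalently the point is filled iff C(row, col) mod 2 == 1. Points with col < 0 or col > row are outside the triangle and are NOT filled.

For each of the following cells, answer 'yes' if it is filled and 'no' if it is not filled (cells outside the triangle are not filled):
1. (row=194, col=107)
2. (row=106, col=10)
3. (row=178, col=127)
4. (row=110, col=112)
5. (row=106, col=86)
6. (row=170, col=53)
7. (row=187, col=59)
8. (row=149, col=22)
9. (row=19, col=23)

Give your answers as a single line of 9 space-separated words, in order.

(194,107): row=0b11000010, col=0b1101011, row AND col = 0b1000010 = 66; 66 != 107 -> empty
(106,10): row=0b1101010, col=0b1010, row AND col = 0b1010 = 10; 10 == 10 -> filled
(178,127): row=0b10110010, col=0b1111111, row AND col = 0b110010 = 50; 50 != 127 -> empty
(110,112): col outside [0, 110] -> not filled
(106,86): row=0b1101010, col=0b1010110, row AND col = 0b1000010 = 66; 66 != 86 -> empty
(170,53): row=0b10101010, col=0b110101, row AND col = 0b100000 = 32; 32 != 53 -> empty
(187,59): row=0b10111011, col=0b111011, row AND col = 0b111011 = 59; 59 == 59 -> filled
(149,22): row=0b10010101, col=0b10110, row AND col = 0b10100 = 20; 20 != 22 -> empty
(19,23): col outside [0, 19] -> not filled

Answer: no yes no no no no yes no no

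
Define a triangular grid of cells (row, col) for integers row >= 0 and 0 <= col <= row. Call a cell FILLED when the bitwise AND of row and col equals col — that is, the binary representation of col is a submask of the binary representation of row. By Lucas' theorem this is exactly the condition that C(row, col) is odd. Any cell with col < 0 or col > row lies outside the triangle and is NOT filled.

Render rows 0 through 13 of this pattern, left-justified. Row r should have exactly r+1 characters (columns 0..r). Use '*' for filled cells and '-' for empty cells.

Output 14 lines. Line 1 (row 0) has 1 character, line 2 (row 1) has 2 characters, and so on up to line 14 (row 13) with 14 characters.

Answer: *
**
*-*
****
*---*
**--**
*-*-*-*
********
*-------*
**------**
*-*-----*-*
****----****
*---*---*---*
**--**--**--**

Derivation:
r0=0: *
r1=1: **
r2=10: *-*
r3=11: ****
r4=100: *---*
r5=101: **--**
r6=110: *-*-*-*
r7=111: ********
r8=1000: *-------*
r9=1001: **------**
r10=1010: *-*-----*-*
r11=1011: ****----****
r12=1100: *---*---*---*
r13=1101: **--**--**--**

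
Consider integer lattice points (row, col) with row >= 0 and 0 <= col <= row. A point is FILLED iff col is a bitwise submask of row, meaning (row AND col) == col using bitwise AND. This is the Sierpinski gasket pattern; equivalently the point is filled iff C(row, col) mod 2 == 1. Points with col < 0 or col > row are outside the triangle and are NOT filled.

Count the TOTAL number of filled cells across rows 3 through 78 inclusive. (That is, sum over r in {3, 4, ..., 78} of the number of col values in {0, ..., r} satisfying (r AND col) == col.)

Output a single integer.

r3=11 pc2: +4 =4
r4=100 pc1: +2 =6
r5=101 pc2: +4 =10
r6=110 pc2: +4 =14
r7=111 pc3: +8 =22
r8=1000 pc1: +2 =24
r9=1001 pc2: +4 =28
r10=1010 pc2: +4 =32
r11=1011 pc3: +8 =40
r12=1100 pc2: +4 =44
r13=1101 pc3: +8 =52
r14=1110 pc3: +8 =60
r15=1111 pc4: +16 =76
r16=10000 pc1: +2 =78
r17=10001 pc2: +4 =82
r18=10010 pc2: +4 =86
r19=10011 pc3: +8 =94
r20=10100 pc2: +4 =98
r21=10101 pc3: +8 =106
r22=10110 pc3: +8 =114
r23=10111 pc4: +16 =130
r24=11000 pc2: +4 =134
r25=11001 pc3: +8 =142
r26=11010 pc3: +8 =150
r27=11011 pc4: +16 =166
r28=11100 pc3: +8 =174
r29=11101 pc4: +16 =190
r30=11110 pc4: +16 =206
r31=11111 pc5: +32 =238
r32=100000 pc1: +2 =240
r33=100001 pc2: +4 =244
r34=100010 pc2: +4 =248
r35=100011 pc3: +8 =256
r36=100100 pc2: +4 =260
r37=100101 pc3: +8 =268
r38=100110 pc3: +8 =276
r39=100111 pc4: +16 =292
r40=101000 pc2: +4 =296
r41=101001 pc3: +8 =304
r42=101010 pc3: +8 =312
r43=101011 pc4: +16 =328
r44=101100 pc3: +8 =336
r45=101101 pc4: +16 =352
r46=101110 pc4: +16 =368
r47=101111 pc5: +32 =400
r48=110000 pc2: +4 =404
r49=110001 pc3: +8 =412
r50=110010 pc3: +8 =420
r51=110011 pc4: +16 =436
r52=110100 pc3: +8 =444
r53=110101 pc4: +16 =460
r54=110110 pc4: +16 =476
r55=110111 pc5: +32 =508
r56=111000 pc3: +8 =516
r57=111001 pc4: +16 =532
r58=111010 pc4: +16 =548
r59=111011 pc5: +32 =580
r60=111100 pc4: +16 =596
r61=111101 pc5: +32 =628
r62=111110 pc5: +32 =660
r63=111111 pc6: +64 =724
r64=1000000 pc1: +2 =726
r65=1000001 pc2: +4 =730
r66=1000010 pc2: +4 =734
r67=1000011 pc3: +8 =742
r68=1000100 pc2: +4 =746
r69=1000101 pc3: +8 =754
r70=1000110 pc3: +8 =762
r71=1000111 pc4: +16 =778
r72=1001000 pc2: +4 =782
r73=1001001 pc3: +8 =790
r74=1001010 pc3: +8 =798
r75=1001011 pc4: +16 =814
r76=1001100 pc3: +8 =822
r77=1001101 pc4: +16 =838
r78=1001110 pc4: +16 =854

Answer: 854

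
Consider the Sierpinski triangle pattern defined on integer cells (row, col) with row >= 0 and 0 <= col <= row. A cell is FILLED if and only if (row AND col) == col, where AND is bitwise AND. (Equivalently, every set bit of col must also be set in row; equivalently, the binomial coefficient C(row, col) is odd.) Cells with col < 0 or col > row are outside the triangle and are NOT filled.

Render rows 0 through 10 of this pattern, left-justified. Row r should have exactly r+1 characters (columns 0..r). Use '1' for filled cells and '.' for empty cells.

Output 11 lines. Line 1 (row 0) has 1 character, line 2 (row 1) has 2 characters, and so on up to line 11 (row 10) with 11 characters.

Answer: 1
11
1.1
1111
1...1
11..11
1.1.1.1
11111111
1.......1
11......11
1.1.....1.1

Derivation:
r0=0: 1
r1=1: 11
r2=10: 1.1
r3=11: 1111
r4=100: 1...1
r5=101: 11..11
r6=110: 1.1.1.1
r7=111: 11111111
r8=1000: 1.......1
r9=1001: 11......11
r10=1010: 1.1.....1.1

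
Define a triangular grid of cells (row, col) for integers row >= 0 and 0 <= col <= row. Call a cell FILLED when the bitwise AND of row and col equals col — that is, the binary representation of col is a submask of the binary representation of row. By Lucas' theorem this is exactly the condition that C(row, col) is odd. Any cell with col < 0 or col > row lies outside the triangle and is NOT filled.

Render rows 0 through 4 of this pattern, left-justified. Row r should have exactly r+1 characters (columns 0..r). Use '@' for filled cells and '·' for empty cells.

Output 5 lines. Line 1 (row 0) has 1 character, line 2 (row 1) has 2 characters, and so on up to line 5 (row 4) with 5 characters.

Answer: @
@@
@·@
@@@@
@···@

Derivation:
r0=0: @
r1=1: @@
r2=10: @·@
r3=11: @@@@
r4=100: @···@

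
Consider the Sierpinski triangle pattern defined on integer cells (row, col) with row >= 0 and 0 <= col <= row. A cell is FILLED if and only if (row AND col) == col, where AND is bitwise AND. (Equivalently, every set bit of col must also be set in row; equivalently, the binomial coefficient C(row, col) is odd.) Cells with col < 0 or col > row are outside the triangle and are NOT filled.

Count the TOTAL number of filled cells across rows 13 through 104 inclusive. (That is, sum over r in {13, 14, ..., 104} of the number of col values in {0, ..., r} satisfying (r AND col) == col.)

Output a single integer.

Answer: 1282

Derivation:
r13=1101 pc3: +8 =8
r14=1110 pc3: +8 =16
r15=1111 pc4: +16 =32
r16=10000 pc1: +2 =34
r17=10001 pc2: +4 =38
r18=10010 pc2: +4 =42
r19=10011 pc3: +8 =50
r20=10100 pc2: +4 =54
r21=10101 pc3: +8 =62
r22=10110 pc3: +8 =70
r23=10111 pc4: +16 =86
r24=11000 pc2: +4 =90
r25=11001 pc3: +8 =98
r26=11010 pc3: +8 =106
r27=11011 pc4: +16 =122
r28=11100 pc3: +8 =130
r29=11101 pc4: +16 =146
r30=11110 pc4: +16 =162
r31=11111 pc5: +32 =194
r32=100000 pc1: +2 =196
r33=100001 pc2: +4 =200
r34=100010 pc2: +4 =204
r35=100011 pc3: +8 =212
r36=100100 pc2: +4 =216
r37=100101 pc3: +8 =224
r38=100110 pc3: +8 =232
r39=100111 pc4: +16 =248
r40=101000 pc2: +4 =252
r41=101001 pc3: +8 =260
r42=101010 pc3: +8 =268
r43=101011 pc4: +16 =284
r44=101100 pc3: +8 =292
r45=101101 pc4: +16 =308
r46=101110 pc4: +16 =324
r47=101111 pc5: +32 =356
r48=110000 pc2: +4 =360
r49=110001 pc3: +8 =368
r50=110010 pc3: +8 =376
r51=110011 pc4: +16 =392
r52=110100 pc3: +8 =400
r53=110101 pc4: +16 =416
r54=110110 pc4: +16 =432
r55=110111 pc5: +32 =464
r56=111000 pc3: +8 =472
r57=111001 pc4: +16 =488
r58=111010 pc4: +16 =504
r59=111011 pc5: +32 =536
r60=111100 pc4: +16 =552
r61=111101 pc5: +32 =584
r62=111110 pc5: +32 =616
r63=111111 pc6: +64 =680
r64=1000000 pc1: +2 =682
r65=1000001 pc2: +4 =686
r66=1000010 pc2: +4 =690
r67=1000011 pc3: +8 =698
r68=1000100 pc2: +4 =702
r69=1000101 pc3: +8 =710
r70=1000110 pc3: +8 =718
r71=1000111 pc4: +16 =734
r72=1001000 pc2: +4 =738
r73=1001001 pc3: +8 =746
r74=1001010 pc3: +8 =754
r75=1001011 pc4: +16 =770
r76=1001100 pc3: +8 =778
r77=1001101 pc4: +16 =794
r78=1001110 pc4: +16 =810
r79=1001111 pc5: +32 =842
r80=1010000 pc2: +4 =846
r81=1010001 pc3: +8 =854
r82=1010010 pc3: +8 =862
r83=1010011 pc4: +16 =878
r84=1010100 pc3: +8 =886
r85=1010101 pc4: +16 =902
r86=1010110 pc4: +16 =918
r87=1010111 pc5: +32 =950
r88=1011000 pc3: +8 =958
r89=1011001 pc4: +16 =974
r90=1011010 pc4: +16 =990
r91=1011011 pc5: +32 =1022
r92=1011100 pc4: +16 =1038
r93=1011101 pc5: +32 =1070
r94=1011110 pc5: +32 =1102
r95=1011111 pc6: +64 =1166
r96=1100000 pc2: +4 =1170
r97=1100001 pc3: +8 =1178
r98=1100010 pc3: +8 =1186
r99=1100011 pc4: +16 =1202
r100=1100100 pc3: +8 =1210
r101=1100101 pc4: +16 =1226
r102=1100110 pc4: +16 =1242
r103=1100111 pc5: +32 =1274
r104=1101000 pc3: +8 =1282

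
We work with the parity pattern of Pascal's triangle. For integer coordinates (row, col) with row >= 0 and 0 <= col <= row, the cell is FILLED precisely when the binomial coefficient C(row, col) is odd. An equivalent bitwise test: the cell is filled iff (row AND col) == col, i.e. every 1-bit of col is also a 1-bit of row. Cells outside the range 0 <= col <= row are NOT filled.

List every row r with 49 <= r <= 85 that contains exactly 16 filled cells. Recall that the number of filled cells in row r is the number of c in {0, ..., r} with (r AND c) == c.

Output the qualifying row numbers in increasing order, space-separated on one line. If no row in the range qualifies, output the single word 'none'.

Row r has 2^popcount(r) filled cells, so we need popcount(r) = log2(16) = 4.
Scan r = 49..85 and keep those with exactly 4 one-bits:
r=49=110001 popcount=3 -> skip
r=50=110010 popcount=3 -> skip
r=51=110011 popcount=4 -> KEEP
r=52=110100 popcount=3 -> skip
r=53=110101 popcount=4 -> KEEP
r=54=110110 popcount=4 -> KEEP
r=55=110111 popcount=5 -> skip
r=56=111000 popcount=3 -> skip
r=57=111001 popcount=4 -> KEEP
r=58=111010 popcount=4 -> KEEP
r=59=111011 popcount=5 -> skip
r=60=111100 popcount=4 -> KEEP
r=61=111101 popcount=5 -> skip
r=62=111110 popcount=5 -> skip
r=63=111111 popcount=6 -> skip
r=64=1000000 popcount=1 -> skip
r=65=1000001 popcount=2 -> skip
r=66=1000010 popcount=2 -> skip
r=67=1000011 popcount=3 -> skip
r=68=1000100 popcount=2 -> skip
r=69=1000101 popcount=3 -> skip
r=70=1000110 popcount=3 -> skip
r=71=1000111 popcount=4 -> KEEP
r=72=1001000 popcount=2 -> skip
r=73=1001001 popcount=3 -> skip
r=74=1001010 popcount=3 -> skip
r=75=1001011 popcount=4 -> KEEP
r=76=1001100 popcount=3 -> skip
r=77=1001101 popcount=4 -> KEEP
r=78=1001110 popcount=4 -> KEEP
r=79=1001111 popcount=5 -> skip
r=80=1010000 popcount=2 -> skip
r=81=1010001 popcount=3 -> skip
r=82=1010010 popcount=3 -> skip
r=83=1010011 popcount=4 -> KEEP
r=84=1010100 popcount=3 -> skip
r=85=1010101 popcount=4 -> KEEP
Kept rows: 51 53 54 57 58 60 71 75 77 78 83 85

Answer: 51 53 54 57 58 60 71 75 77 78 83 85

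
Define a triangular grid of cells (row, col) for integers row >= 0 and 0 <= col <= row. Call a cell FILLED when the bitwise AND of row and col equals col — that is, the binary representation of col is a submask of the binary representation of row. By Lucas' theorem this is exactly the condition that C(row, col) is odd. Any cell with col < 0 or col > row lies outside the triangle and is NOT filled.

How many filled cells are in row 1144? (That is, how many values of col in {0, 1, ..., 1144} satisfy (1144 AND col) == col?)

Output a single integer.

1144 in binary = 10001111000
popcount(1144) = number of 1-bits in 10001111000 = 5
A col c satisfies (1144 AND c) == c iff every set bit of c is also set in 1144; each of the 5 set bits of 1144 can independently be on or off in c.
count = 2^5 = 32

Answer: 32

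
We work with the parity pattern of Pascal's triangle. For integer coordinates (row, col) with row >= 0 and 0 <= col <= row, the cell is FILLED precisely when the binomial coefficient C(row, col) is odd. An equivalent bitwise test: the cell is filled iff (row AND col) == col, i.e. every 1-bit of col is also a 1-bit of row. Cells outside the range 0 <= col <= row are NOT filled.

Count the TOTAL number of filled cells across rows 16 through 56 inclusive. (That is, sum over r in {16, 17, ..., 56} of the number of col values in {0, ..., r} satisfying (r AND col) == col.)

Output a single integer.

Answer: 440

Derivation:
r16=10000 pc1: +2 =2
r17=10001 pc2: +4 =6
r18=10010 pc2: +4 =10
r19=10011 pc3: +8 =18
r20=10100 pc2: +4 =22
r21=10101 pc3: +8 =30
r22=10110 pc3: +8 =38
r23=10111 pc4: +16 =54
r24=11000 pc2: +4 =58
r25=11001 pc3: +8 =66
r26=11010 pc3: +8 =74
r27=11011 pc4: +16 =90
r28=11100 pc3: +8 =98
r29=11101 pc4: +16 =114
r30=11110 pc4: +16 =130
r31=11111 pc5: +32 =162
r32=100000 pc1: +2 =164
r33=100001 pc2: +4 =168
r34=100010 pc2: +4 =172
r35=100011 pc3: +8 =180
r36=100100 pc2: +4 =184
r37=100101 pc3: +8 =192
r38=100110 pc3: +8 =200
r39=100111 pc4: +16 =216
r40=101000 pc2: +4 =220
r41=101001 pc3: +8 =228
r42=101010 pc3: +8 =236
r43=101011 pc4: +16 =252
r44=101100 pc3: +8 =260
r45=101101 pc4: +16 =276
r46=101110 pc4: +16 =292
r47=101111 pc5: +32 =324
r48=110000 pc2: +4 =328
r49=110001 pc3: +8 =336
r50=110010 pc3: +8 =344
r51=110011 pc4: +16 =360
r52=110100 pc3: +8 =368
r53=110101 pc4: +16 =384
r54=110110 pc4: +16 =400
r55=110111 pc5: +32 =432
r56=111000 pc3: +8 =440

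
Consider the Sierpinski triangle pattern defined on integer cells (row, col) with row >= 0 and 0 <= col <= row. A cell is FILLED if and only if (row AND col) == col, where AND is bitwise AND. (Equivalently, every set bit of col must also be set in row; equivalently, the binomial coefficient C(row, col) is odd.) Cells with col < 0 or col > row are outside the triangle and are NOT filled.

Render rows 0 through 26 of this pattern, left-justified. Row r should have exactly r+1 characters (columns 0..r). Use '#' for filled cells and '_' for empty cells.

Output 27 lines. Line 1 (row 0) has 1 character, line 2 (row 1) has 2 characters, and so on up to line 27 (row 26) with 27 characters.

Answer: #
##
#_#
####
#___#
##__##
#_#_#_#
########
#_______#
##______##
#_#_____#_#
####____####
#___#___#___#
##__##__##__##
#_#_#_#_#_#_#_#
################
#_______________#
##______________##
#_#_____________#_#
####____________####
#___#___________#___#
##__##__________##__##
#_#_#_#_________#_#_#_#
########________########
#_______#_______#_______#
##______##______##______##
#_#_____#_#_____#_#_____#_#

Derivation:
r0=0: #
r1=1: ##
r2=10: #_#
r3=11: ####
r4=100: #___#
r5=101: ##__##
r6=110: #_#_#_#
r7=111: ########
r8=1000: #_______#
r9=1001: ##______##
r10=1010: #_#_____#_#
r11=1011: ####____####
r12=1100: #___#___#___#
r13=1101: ##__##__##__##
r14=1110: #_#_#_#_#_#_#_#
r15=1111: ################
r16=10000: #_______________#
r17=10001: ##______________##
r18=10010: #_#_____________#_#
r19=10011: ####____________####
r20=10100: #___#___________#___#
r21=10101: ##__##__________##__##
r22=10110: #_#_#_#_________#_#_#_#
r23=10111: ########________########
r24=11000: #_______#_______#_______#
r25=11001: ##______##______##______##
r26=11010: #_#_____#_#_____#_#_____#_#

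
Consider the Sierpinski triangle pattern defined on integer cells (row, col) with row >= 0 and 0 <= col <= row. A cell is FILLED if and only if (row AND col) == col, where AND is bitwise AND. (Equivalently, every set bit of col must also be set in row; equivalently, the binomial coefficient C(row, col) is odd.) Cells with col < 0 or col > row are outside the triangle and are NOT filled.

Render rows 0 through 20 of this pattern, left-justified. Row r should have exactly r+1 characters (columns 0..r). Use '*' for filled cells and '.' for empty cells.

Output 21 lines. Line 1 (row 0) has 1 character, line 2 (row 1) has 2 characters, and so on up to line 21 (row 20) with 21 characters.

r0=0: *
r1=1: **
r2=10: *.*
r3=11: ****
r4=100: *...*
r5=101: **..**
r6=110: *.*.*.*
r7=111: ********
r8=1000: *.......*
r9=1001: **......**
r10=1010: *.*.....*.*
r11=1011: ****....****
r12=1100: *...*...*...*
r13=1101: **..**..**..**
r14=1110: *.*.*.*.*.*.*.*
r15=1111: ****************
r16=10000: *...............*
r17=10001: **..............**
r18=10010: *.*.............*.*
r19=10011: ****............****
r20=10100: *...*...........*...*

Answer: *
**
*.*
****
*...*
**..**
*.*.*.*
********
*.......*
**......**
*.*.....*.*
****....****
*...*...*...*
**..**..**..**
*.*.*.*.*.*.*.*
****************
*...............*
**..............**
*.*.............*.*
****............****
*...*...........*...*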